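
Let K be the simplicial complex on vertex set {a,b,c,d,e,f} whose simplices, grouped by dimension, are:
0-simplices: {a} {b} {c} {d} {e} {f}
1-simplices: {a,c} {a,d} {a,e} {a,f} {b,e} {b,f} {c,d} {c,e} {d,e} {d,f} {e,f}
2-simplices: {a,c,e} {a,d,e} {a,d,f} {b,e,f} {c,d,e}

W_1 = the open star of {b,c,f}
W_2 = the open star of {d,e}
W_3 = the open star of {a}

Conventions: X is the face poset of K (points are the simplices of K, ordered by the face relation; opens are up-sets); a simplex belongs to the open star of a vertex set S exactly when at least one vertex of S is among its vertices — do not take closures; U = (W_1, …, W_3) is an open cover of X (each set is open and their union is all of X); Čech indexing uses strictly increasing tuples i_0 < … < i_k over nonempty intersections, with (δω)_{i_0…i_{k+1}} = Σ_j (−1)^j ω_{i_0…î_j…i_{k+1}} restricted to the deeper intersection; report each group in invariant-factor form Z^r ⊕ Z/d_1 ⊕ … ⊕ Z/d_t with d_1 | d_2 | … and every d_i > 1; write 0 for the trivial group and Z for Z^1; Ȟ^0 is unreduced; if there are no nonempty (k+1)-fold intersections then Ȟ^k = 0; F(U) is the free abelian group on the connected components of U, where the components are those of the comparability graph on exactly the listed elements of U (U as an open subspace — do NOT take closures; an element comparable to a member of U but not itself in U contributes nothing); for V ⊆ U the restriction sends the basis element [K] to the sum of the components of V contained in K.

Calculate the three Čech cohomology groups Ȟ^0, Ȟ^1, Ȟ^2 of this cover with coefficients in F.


Ȟ^0 ≅ Z, Ȟ^1 ≅ Z and Ȟ^2 ≅ 0

nonempty intersections:
  W1={{b},{c},{f},{a,c},{a,f},{b,e},{b,f},{c,d},{c,e},{d,f},{e,f},{a,c,e},{a,d,f},{b,e,f},{c,d,e}} W2={{d},{e},{a,d},{a,e},{b,e},{c,d},{c,e},{d,e},{d,f},{e,f},{a,c,e},{a,d,e},{a,d,f},{b,e,f},{c,d,e}} W3={{a},{a,c},{a,d},{a,e},{a,f},{a,c,e},{a,d,e},{a,d,f}}
  W12={{b,e},{c,d},{c,e},{d,f},{e,f},{a,c,e},{a,d,f},{b,e,f},{c,d,e}} W13={{a,c},{a,f},{a,c,e},{a,d,f}} W23={{a,d},{a,e},{a,c,e},{a,d,e},{a,d,f}}
  W123={{a,c,e},{a,d,f}}
components per intersection:
  W1: {{b},{f},{a,f},{b,e},{b,f},{d,f},{e,f},{a,d,f},{b,e,f}} {{c},{a,c},{c,d},{c,e},{a,c,e},{c,d,e}}
  W2: {{d},{e},{a,d},{a,e},{b,e},{c,d},{c,e},{d,e},{d,f},{e,f},{a,c,e},{a,d,e},{a,d,f},{b,e,f},{c,d,e}}
  W3: {{a},{a,c},{a,d},{a,e},{a,f},{a,c,e},{a,d,e},{a,d,f}}
  W12: {{b,e},{e,f},{b,e,f}} {{c,d},{c,e},{a,c,e},{c,d,e}} {{d,f},{a,d,f}}
  W13: {{a,c},{a,c,e}} {{a,f},{a,d,f}}
  W23: {{a,d},{a,e},{a,c,e},{a,d,e},{a,d,f}}
  W123: {{a,c,e}} {{a,d,f}}
C dims 4,6,2; δ0: rk 3, SNF 1^3; δ1: rk 2, SNF 1^2
Ȟ^0: (4−3)−0=1 ⇒ Z
Ȟ^1: (6−2)−3=1 ⇒ Z
Ȟ^2: (2−0)−2=0 ⇒ 0


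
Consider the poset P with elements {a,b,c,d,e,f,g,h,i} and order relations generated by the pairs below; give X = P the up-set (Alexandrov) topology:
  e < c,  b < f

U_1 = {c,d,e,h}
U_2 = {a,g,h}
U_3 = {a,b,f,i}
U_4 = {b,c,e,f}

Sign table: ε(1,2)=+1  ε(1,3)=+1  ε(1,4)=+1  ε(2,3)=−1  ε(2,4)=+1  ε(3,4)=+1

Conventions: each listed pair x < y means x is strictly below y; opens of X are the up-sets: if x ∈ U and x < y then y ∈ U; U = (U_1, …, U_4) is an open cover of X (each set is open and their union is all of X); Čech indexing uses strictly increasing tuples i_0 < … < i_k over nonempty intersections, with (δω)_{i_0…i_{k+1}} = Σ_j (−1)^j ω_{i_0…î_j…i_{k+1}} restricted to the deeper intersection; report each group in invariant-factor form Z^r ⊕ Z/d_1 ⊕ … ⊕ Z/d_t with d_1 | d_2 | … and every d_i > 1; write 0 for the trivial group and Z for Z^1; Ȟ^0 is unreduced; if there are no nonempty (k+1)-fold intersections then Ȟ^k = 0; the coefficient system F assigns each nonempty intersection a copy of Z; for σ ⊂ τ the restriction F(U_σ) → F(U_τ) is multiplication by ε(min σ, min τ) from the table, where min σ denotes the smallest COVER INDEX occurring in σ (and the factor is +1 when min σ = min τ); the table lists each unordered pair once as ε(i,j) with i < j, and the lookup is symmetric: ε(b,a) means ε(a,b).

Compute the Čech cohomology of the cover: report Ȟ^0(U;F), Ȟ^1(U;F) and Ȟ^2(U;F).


nonempty overlaps:
  U12={h} U14={c,e} U23={a} U34={b,f}
C dims 4,4; δ0: rk 4, SNF 1^3·2
degree 0: 4−4−0 = 0 → Ȟ^0 ≅ 0
degree 1: 4−0−4 = 0 plus torsion [2] → Ȟ^1 ≅ Z/2
degree 2: 0−0−0 = 0 → Ȟ^2 ≅ 0

Ȟ^0 = 0; Ȟ^1 = Z/2; Ȟ^2 = 0


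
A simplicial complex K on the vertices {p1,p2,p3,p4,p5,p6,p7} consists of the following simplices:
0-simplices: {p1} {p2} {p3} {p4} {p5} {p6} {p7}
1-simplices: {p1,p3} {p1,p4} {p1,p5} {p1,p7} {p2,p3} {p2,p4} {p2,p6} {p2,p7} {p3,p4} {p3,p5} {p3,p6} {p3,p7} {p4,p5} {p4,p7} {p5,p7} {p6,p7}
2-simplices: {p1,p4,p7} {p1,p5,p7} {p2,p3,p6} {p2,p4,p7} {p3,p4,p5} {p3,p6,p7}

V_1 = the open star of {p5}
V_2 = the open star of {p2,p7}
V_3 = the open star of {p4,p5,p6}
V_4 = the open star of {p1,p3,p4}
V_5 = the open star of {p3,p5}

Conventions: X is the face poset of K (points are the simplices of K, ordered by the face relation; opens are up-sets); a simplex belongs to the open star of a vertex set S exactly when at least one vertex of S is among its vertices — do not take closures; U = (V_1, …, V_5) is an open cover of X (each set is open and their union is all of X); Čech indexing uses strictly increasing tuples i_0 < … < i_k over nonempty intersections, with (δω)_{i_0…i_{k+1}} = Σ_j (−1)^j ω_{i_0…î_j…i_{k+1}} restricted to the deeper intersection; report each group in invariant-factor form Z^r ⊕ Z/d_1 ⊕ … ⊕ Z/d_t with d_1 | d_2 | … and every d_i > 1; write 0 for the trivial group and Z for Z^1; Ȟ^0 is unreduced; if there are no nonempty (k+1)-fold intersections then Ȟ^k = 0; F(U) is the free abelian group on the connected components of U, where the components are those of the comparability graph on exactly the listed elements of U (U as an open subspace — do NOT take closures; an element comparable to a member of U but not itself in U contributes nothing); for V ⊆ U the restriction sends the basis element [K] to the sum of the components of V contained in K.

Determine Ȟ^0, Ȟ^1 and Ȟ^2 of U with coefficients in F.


nerve of the cover:
  V1={{p5},{p1,p5},{p3,p5},{p4,p5},{p5,p7},{p1,p5,p7},{p3,p4,p5}} V2={{p2},{p7},{p1,p7},{p2,p3},{p2,p4},{p2,p6},{p2,p7},{p3,p7},{p4,p7},{p5,p7},{p6,p7},{p1,p4,p7},{p1,p5,p7},{p2,p3,p6},{p2,p4,p7},{p3,p6,p7}} V3={{p4},{p5},{p6},{p1,p4},{p1,p5},{p2,p4},{p2,p6},{p3,p4},{p3,p5},{p3,p6},{p4,p5},{p4,p7},{p5,p7},{p6,p7},{p1,p4,p7},{p1,p5,p7},{p2,p3,p6},{p2,p4,p7},{p3,p4,p5},{p3,p6,p7}} V4={{p1},{p3},{p4},{p1,p3},{p1,p4},{p1,p5},{p1,p7},{p2,p3},{p2,p4},{p3,p4},{p3,p5},{p3,p6},{p3,p7},{p4,p5},{p4,p7},{p1,p4,p7},{p1,p5,p7},{p2,p3,p6},{p2,p4,p7},{p3,p4,p5},{p3,p6,p7}} V5={{p3},{p5},{p1,p3},{p1,p5},{p2,p3},{p3,p4},{p3,p5},{p3,p6},{p3,p7},{p4,p5},{p5,p7},{p1,p5,p7},{p2,p3,p6},{p3,p4,p5},{p3,p6,p7}}
  V12={{p5,p7},{p1,p5,p7}} V13={{p5},{p1,p5},{p3,p5},{p4,p5},{p5,p7},{p1,p5,p7},{p3,p4,p5}} V14={{p1,p5},{p3,p5},{p4,p5},{p1,p5,p7},{p3,p4,p5}} V15={{p5},{p1,p5},{p3,p5},{p4,p5},{p5,p7},{p1,p5,p7},{p3,p4,p5}} V23={{p2,p4},{p2,p6},{p4,p7},{p5,p7},{p6,p7},{p1,p4,p7},{p1,p5,p7},{p2,p3,p6},{p2,p4,p7},{p3,p6,p7}} V24={{p1,p7},{p2,p3},{p2,p4},{p3,p7},{p4,p7},{p1,p4,p7},{p1,p5,p7},{p2,p3,p6},{p2,p4,p7},{p3,p6,p7}} V25={{p2,p3},{p3,p7},{p5,p7},{p1,p5,p7},{p2,p3,p6},{p3,p6,p7}} V34={{p4},{p1,p4},{p1,p5},{p2,p4},{p3,p4},{p3,p5},{p3,p6},{p4,p5},{p4,p7},{p1,p4,p7},{p1,p5,p7},{p2,p3,p6},{p2,p4,p7},{p3,p4,p5},{p3,p6,p7}} V35={{p5},{p1,p5},{p3,p4},{p3,p5},{p3,p6},{p4,p5},{p5,p7},{p1,p5,p7},{p2,p3,p6},{p3,p4,p5},{p3,p6,p7}} V45={{p3},{p1,p3},{p1,p5},{p2,p3},{p3,p4},{p3,p5},{p3,p6},{p3,p7},{p4,p5},{p1,p5,p7},{p2,p3,p6},{p3,p4,p5},{p3,p6,p7}}
  V123={{p5,p7},{p1,p5,p7}} V124={{p1,p5,p7}} V125={{p5,p7},{p1,p5,p7}} V134={{p1,p5},{p3,p5},{p4,p5},{p1,p5,p7},{p3,p4,p5}} V135={{p5},{p1,p5},{p3,p5},{p4,p5},{p5,p7},{p1,p5,p7},{p3,p4,p5}} V145={{p1,p5},{p3,p5},{p4,p5},{p1,p5,p7},{p3,p4,p5}} V234={{p2,p4},{p4,p7},{p1,p4,p7},{p1,p5,p7},{p2,p3,p6},{p2,p4,p7},{p3,p6,p7}} V235={{p5,p7},{p1,p5,p7},{p2,p3,p6},{p3,p6,p7}} V245={{p2,p3},{p3,p7},{p1,p5,p7},{p2,p3,p6},{p3,p6,p7}} V345={{p1,p5},{p3,p4},{p3,p5},{p3,p6},{p4,p5},{p1,p5,p7},{p2,p3,p6},{p3,p4,p5},{p3,p6,p7}}
  V1234={{p1,p5,p7}} V1235={{p5,p7},{p1,p5,p7}} V1245={{p1,p5,p7}} V1345={{p1,p5},{p3,p5},{p4,p5},{p1,p5,p7},{p3,p4,p5}} V2345={{p1,p5,p7},{p2,p3,p6},{p3,p6,p7}}
  V12345={{p1,p5,p7}}
components per intersection:
  V1: {{p5},{p1,p5},{p3,p5},{p4,p5},{p5,p7},{p1,p5,p7},{p3,p4,p5}}
  V2: {{p2},{p7},{p1,p7},{p2,p3},{p2,p4},{p2,p6},{p2,p7},{p3,p7},{p4,p7},{p5,p7},{p6,p7},{p1,p4,p7},{p1,p5,p7},{p2,p3,p6},{p2,p4,p7},{p3,p6,p7}}
  V3: {{p4},{p5},{p1,p4},{p1,p5},{p2,p4},{p3,p4},{p3,p5},{p4,p5},{p4,p7},{p5,p7},{p1,p4,p7},{p1,p5,p7},{p2,p4,p7},{p3,p4,p5}} {{p6},{p2,p6},{p3,p6},{p6,p7},{p2,p3,p6},{p3,p6,p7}}
  V4: {{p1},{p3},{p4},{p1,p3},{p1,p4},{p1,p5},{p1,p7},{p2,p3},{p2,p4},{p3,p4},{p3,p5},{p3,p6},{p3,p7},{p4,p5},{p4,p7},{p1,p4,p7},{p1,p5,p7},{p2,p3,p6},{p2,p4,p7},{p3,p4,p5},{p3,p6,p7}}
  V5: {{p3},{p5},{p1,p3},{p1,p5},{p2,p3},{p3,p4},{p3,p5},{p3,p6},{p3,p7},{p4,p5},{p5,p7},{p1,p5,p7},{p2,p3,p6},{p3,p4,p5},{p3,p6,p7}}
  V12: {{p5,p7},{p1,p5,p7}}
  V13: {{p5},{p1,p5},{p3,p5},{p4,p5},{p5,p7},{p1,p5,p7},{p3,p4,p5}}
  V14: {{p1,p5},{p1,p5,p7}} {{p3,p5},{p4,p5},{p3,p4,p5}}
  V15: {{p5},{p1,p5},{p3,p5},{p4,p5},{p5,p7},{p1,p5,p7},{p3,p4,p5}}
  V23: {{p2,p4},{p4,p7},{p1,p4,p7},{p2,p4,p7}} {{p2,p6},{p2,p3,p6}} {{p5,p7},{p1,p5,p7}} {{p6,p7},{p3,p6,p7}}
  V24: {{p1,p7},{p2,p4},{p4,p7},{p1,p4,p7},{p1,p5,p7},{p2,p4,p7}} {{p2,p3},{p2,p3,p6}} {{p3,p7},{p3,p6,p7}}
  V25: {{p2,p3},{p2,p3,p6}} {{p3,p7},{p3,p6,p7}} {{p5,p7},{p1,p5,p7}}
  V34: {{p4},{p1,p4},{p2,p4},{p3,p4},{p3,p5},{p4,p5},{p4,p7},{p1,p4,p7},{p2,p4,p7},{p3,p4,p5}} {{p1,p5},{p1,p5,p7}} {{p3,p6},{p2,p3,p6},{p3,p6,p7}}
  V35: {{p5},{p1,p5},{p3,p4},{p3,p5},{p4,p5},{p5,p7},{p1,p5,p7},{p3,p4,p5}} {{p3,p6},{p2,p3,p6},{p3,p6,p7}}
  V45: {{p3},{p1,p3},{p2,p3},{p3,p4},{p3,p5},{p3,p6},{p3,p7},{p4,p5},{p2,p3,p6},{p3,p4,p5},{p3,p6,p7}} {{p1,p5},{p1,p5,p7}}
  V123: {{p5,p7},{p1,p5,p7}}
  V124: {{p1,p5,p7}}
  V125: {{p5,p7},{p1,p5,p7}}
  V134: {{p1,p5},{p1,p5,p7}} {{p3,p5},{p4,p5},{p3,p4,p5}}
  V135: {{p5},{p1,p5},{p3,p5},{p4,p5},{p5,p7},{p1,p5,p7},{p3,p4,p5}}
  V145: {{p1,p5},{p1,p5,p7}} {{p3,p5},{p4,p5},{p3,p4,p5}}
  V234: {{p2,p4},{p4,p7},{p1,p4,p7},{p2,p4,p7}} {{p1,p5,p7}} {{p2,p3,p6}} {{p3,p6,p7}}
  V235: {{p5,p7},{p1,p5,p7}} {{p2,p3,p6}} {{p3,p6,p7}}
  V245: {{p2,p3},{p2,p3,p6}} {{p3,p7},{p3,p6,p7}} {{p1,p5,p7}}
  V345: {{p1,p5},{p1,p5,p7}} {{p3,p4},{p3,p5},{p4,p5},{p3,p4,p5}} {{p3,p6},{p2,p3,p6},{p3,p6,p7}}
  V1234: {{p1,p5,p7}}
  V1235: {{p5,p7},{p1,p5,p7}}
  V1245: {{p1,p5,p7}}
  V1345: {{p1,p5},{p1,p5,p7}} {{p3,p5},{p4,p5},{p3,p4,p5}}
  V2345: {{p1,p5,p7}} {{p2,p3,p6}} {{p3,p6,p7}}
  V12345: {{p1,p5,p7}}
C dims 6,22,21,8; δ0: rk 5, SNF 1^5; δ1: rk 14, SNF 1^14; δ2: rk 7, SNF 1^7
Ȟ^0 = (6 − 5) − 0 = 1, so Ȟ^0 ≅ Z
Ȟ^1 = (22 − 14) − 5 = 3, so Ȟ^1 ≅ Z^3
Ȟ^2 = (21 − 7) − 14 = 0, so Ȟ^2 ≅ 0

Ȟ^0 = Z,  Ȟ^1 = Z^3,  Ȟ^2 = 0


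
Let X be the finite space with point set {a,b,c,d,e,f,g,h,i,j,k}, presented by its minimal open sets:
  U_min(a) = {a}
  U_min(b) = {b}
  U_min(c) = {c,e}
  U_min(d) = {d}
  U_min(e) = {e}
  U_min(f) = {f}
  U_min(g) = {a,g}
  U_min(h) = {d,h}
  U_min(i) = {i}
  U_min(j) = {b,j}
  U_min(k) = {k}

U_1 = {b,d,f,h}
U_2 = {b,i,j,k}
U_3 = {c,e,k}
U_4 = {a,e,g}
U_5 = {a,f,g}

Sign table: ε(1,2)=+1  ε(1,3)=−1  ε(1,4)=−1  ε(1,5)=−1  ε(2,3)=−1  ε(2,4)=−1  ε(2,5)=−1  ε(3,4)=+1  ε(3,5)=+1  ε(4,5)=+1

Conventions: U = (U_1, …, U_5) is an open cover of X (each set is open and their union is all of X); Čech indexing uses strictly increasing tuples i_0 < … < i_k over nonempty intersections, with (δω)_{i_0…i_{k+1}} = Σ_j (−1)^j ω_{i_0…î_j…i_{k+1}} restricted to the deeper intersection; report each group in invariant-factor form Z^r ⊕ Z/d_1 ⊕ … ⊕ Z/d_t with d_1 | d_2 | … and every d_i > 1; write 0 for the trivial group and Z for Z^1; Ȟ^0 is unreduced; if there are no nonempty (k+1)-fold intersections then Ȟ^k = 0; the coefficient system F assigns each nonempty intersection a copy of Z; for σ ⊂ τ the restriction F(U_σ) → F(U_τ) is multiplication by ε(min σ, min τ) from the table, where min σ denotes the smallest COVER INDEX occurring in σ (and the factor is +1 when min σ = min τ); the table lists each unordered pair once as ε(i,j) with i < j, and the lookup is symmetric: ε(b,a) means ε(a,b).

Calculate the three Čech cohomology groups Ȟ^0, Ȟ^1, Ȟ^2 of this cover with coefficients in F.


Ȟ^0 ≅ Z, Ȟ^1 ≅ Z and Ȟ^2 ≅ 0

cover nerve:
  U12={b} U15={f} U23={k} U34={e} U45={a,g}
C dims 5,5; δ0: rk 4, SNF 1^4
Ȟ^0: (5−4)−0=1 ⇒ Z
Ȟ^1: (5−0)−4=1 ⇒ Z
Ȟ^2: (0−0)−0=0 ⇒ 0


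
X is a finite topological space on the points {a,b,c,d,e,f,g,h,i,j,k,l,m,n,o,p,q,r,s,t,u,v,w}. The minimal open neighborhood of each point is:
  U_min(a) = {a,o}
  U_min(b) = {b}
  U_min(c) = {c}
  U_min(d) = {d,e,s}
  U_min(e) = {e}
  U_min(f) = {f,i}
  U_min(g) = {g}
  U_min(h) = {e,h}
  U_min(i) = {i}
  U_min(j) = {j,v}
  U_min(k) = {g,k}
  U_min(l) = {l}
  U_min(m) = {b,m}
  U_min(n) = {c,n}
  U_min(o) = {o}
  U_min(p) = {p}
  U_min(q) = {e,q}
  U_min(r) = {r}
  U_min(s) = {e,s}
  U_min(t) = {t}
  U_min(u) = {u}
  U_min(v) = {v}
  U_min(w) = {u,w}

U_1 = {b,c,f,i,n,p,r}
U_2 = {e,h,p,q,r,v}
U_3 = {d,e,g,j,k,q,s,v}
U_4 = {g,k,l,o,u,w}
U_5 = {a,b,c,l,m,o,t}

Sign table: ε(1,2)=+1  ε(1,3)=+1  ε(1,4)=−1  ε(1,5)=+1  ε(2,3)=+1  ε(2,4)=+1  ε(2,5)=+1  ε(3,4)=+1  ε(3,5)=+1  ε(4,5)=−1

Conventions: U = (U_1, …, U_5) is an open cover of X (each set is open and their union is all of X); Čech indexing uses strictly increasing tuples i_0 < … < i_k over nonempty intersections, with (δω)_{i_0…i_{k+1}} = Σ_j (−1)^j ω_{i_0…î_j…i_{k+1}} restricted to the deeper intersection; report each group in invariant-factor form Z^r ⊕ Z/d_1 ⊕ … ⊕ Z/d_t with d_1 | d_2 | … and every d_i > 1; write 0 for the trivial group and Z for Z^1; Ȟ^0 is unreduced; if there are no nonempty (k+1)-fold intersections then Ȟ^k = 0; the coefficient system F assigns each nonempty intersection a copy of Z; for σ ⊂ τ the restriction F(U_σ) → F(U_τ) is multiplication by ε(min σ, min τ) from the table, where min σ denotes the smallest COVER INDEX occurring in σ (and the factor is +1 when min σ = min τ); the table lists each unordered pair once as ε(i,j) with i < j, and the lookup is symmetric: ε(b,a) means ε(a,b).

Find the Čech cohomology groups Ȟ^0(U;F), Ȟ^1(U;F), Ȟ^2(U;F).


cover nerve:
  U12={p,r} U15={b,c} U23={e,q,v} U34={g,k} U45={l,o}
C dims 5,5; δ0: rk 5, SNF 1^4·2
Ȟ^0: (5−5)−0=0 ⇒ 0
Ȟ^1: (5−0)−5=0 plus torsion [2] ⇒ Z/2
Ȟ^2: (0−0)−0=0 ⇒ 0

Ȟ^0(U;F) ≅ 0, Ȟ^1(U;F) ≅ Z/2 and Ȟ^2(U;F) ≅ 0


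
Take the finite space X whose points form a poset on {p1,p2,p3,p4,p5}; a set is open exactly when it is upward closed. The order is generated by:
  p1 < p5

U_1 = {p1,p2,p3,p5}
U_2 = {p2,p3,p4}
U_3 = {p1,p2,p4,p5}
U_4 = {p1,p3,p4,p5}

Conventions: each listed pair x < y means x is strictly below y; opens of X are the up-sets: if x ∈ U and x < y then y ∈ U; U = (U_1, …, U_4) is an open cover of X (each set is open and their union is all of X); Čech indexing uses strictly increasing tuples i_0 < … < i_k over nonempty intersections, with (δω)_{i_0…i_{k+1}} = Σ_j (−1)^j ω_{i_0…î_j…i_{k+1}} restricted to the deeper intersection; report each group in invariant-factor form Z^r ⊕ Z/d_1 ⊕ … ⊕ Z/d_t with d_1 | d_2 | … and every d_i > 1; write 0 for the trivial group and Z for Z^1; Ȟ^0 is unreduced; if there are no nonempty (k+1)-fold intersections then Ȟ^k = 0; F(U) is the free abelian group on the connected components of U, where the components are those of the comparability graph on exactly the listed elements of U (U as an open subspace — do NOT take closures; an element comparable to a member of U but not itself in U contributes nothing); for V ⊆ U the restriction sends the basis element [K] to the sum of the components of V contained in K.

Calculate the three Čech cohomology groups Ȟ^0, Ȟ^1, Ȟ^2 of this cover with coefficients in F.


Ȟ^0 ≅ Z^4, Ȟ^1 ≅ 0 and Ȟ^2 ≅ 0

cover nerve:
  U12={p2,p3} U13={p1,p2,p5} U14={p1,p3,p5} U23={p2,p4} U24={p3,p4} U34={p1,p4,p5}
  U123={p2} U124={p3} U134={p1,p5} U234={p4}
components per intersection:
  U1: {p1,p5} {p2} {p3}
  U2: {p2} {p3} {p4}
  U3: {p1,p5} {p2} {p4}
  U4: {p1,p5} {p3} {p4}
  U12: {p2} {p3}
  U13: {p1,p5} {p2}
  U14: {p1,p5} {p3}
  U23: {p2} {p4}
  U24: {p3} {p4}
  U34: {p1,p5} {p4}
  U123: {p2}
  U124: {p3}
  U134: {p1,p5}
  U234: {p4}
C dims 12,12,4; δ0: rk 8, SNF 1^8; δ1: rk 4, SNF 1^4
Ȟ^0: (12−8)−0=4 ⇒ Z^4
Ȟ^1: (12−4)−8=0 ⇒ 0
Ȟ^2: (4−0)−4=0 ⇒ 0


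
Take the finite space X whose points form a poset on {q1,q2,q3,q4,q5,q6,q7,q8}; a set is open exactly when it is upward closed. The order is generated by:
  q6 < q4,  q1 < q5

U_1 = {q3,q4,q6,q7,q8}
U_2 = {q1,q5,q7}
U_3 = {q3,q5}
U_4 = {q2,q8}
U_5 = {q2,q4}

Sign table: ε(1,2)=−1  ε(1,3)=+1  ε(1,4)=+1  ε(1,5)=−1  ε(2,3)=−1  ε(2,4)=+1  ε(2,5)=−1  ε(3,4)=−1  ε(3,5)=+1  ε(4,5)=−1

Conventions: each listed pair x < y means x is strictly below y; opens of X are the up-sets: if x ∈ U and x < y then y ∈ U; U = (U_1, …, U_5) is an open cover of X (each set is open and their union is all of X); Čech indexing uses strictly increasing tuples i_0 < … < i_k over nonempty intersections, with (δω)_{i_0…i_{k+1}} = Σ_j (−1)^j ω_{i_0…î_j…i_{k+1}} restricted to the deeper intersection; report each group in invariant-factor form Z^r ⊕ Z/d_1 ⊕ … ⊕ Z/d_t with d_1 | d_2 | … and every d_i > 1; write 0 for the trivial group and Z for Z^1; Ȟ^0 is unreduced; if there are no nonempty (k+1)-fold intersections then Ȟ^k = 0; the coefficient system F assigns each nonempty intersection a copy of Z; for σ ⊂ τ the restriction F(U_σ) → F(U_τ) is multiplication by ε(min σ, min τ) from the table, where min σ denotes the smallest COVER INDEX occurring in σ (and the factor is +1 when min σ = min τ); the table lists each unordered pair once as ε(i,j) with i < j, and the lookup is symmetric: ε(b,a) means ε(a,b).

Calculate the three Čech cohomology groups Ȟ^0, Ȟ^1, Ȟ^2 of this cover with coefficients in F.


nerve simplices:
  U12={q7} U13={q3} U14={q8} U15={q4} U23={q5} U45={q2}
C dims 5,6; δ0: rk 4, SNF 1^4
degree 0: 5−4−0 = 1 → Ȟ^0 ≅ Z
degree 1: 6−0−4 = 2 → Ȟ^1 ≅ Z^2
degree 2: 0−0−0 = 0 → Ȟ^2 ≅ 0

Ȟ^0 = Z,  Ȟ^1 = Z^2,  Ȟ^2 = 0


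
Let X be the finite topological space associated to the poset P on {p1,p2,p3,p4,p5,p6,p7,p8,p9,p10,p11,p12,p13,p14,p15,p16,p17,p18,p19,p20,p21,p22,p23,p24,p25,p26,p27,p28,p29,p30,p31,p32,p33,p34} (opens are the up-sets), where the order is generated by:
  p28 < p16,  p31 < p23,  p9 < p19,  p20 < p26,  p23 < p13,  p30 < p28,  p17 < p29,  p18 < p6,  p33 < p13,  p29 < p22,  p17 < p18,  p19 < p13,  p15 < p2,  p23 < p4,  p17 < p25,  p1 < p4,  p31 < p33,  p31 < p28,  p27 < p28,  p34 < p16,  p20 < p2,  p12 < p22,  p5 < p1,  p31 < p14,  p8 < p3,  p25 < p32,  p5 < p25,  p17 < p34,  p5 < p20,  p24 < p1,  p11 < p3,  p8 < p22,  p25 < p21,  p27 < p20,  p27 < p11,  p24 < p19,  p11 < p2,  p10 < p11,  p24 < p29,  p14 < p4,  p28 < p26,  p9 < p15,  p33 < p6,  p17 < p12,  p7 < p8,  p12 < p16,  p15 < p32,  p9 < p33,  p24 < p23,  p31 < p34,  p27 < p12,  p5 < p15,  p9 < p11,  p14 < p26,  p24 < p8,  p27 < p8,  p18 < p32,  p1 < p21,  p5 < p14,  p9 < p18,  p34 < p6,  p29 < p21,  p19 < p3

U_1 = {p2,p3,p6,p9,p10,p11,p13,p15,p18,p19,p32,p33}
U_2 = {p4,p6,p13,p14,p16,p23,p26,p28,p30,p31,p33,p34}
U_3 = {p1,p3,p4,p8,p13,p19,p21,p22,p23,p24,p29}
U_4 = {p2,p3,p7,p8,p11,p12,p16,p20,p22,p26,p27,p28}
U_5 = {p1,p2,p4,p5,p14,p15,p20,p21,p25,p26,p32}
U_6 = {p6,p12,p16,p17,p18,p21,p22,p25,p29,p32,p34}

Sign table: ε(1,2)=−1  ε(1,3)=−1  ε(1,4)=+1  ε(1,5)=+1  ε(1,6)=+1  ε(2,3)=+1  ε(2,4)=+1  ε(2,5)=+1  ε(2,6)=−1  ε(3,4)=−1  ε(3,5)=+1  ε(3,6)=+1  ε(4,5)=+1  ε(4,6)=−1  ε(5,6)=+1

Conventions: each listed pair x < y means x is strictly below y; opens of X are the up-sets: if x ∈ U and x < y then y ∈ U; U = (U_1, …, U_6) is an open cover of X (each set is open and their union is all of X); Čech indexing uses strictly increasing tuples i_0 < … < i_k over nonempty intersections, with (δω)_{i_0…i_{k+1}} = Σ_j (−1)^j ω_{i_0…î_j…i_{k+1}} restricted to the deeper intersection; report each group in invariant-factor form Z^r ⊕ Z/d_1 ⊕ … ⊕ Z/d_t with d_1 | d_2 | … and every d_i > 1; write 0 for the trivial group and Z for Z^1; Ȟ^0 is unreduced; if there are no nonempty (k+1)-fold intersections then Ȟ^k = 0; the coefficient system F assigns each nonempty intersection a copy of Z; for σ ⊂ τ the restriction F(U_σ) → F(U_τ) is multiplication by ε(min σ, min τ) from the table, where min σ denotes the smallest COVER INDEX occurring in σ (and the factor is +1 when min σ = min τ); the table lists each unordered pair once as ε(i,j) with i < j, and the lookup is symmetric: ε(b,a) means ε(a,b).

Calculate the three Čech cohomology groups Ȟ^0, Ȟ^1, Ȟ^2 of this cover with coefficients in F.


Ȟ^0 ≅ 0, Ȟ^1 ≅ Z/2, Ȟ^2 ≅ Z

nonempty intersections:
  U12={p6,p13,p33} U13={p3,p13,p19} U14={p2,p3,p11} U15={p2,p15,p32} U16={p6,p18,p32} U23={p4,p13,p23} U24={p16,p26,p28} U25={p4,p14,p26} U26={p6,p16,p34} U34={p3,p8,p22} U35={p1,p4,p21} U36={p21,p22,p29} U45={p2,p20,p26} U46={p12,p16,p22} U56={p21,p25,p32}
  U123={p13} U126={p6} U134={p3} U145={p2} U156={p32} U235={p4} U245={p26} U246={p16} U346={p22} U356={p21}
C dims 6,15,10; δ0: rk 6, SNF 1^5·2; δ1: rk 9, SNF 1^9
Ȟ^0: (6−6)−0=0 ⇒ 0
Ȟ^1: (15−9)−6=0 plus torsion [2] ⇒ Z/2
Ȟ^2: (10−0)−9=1 ⇒ Z


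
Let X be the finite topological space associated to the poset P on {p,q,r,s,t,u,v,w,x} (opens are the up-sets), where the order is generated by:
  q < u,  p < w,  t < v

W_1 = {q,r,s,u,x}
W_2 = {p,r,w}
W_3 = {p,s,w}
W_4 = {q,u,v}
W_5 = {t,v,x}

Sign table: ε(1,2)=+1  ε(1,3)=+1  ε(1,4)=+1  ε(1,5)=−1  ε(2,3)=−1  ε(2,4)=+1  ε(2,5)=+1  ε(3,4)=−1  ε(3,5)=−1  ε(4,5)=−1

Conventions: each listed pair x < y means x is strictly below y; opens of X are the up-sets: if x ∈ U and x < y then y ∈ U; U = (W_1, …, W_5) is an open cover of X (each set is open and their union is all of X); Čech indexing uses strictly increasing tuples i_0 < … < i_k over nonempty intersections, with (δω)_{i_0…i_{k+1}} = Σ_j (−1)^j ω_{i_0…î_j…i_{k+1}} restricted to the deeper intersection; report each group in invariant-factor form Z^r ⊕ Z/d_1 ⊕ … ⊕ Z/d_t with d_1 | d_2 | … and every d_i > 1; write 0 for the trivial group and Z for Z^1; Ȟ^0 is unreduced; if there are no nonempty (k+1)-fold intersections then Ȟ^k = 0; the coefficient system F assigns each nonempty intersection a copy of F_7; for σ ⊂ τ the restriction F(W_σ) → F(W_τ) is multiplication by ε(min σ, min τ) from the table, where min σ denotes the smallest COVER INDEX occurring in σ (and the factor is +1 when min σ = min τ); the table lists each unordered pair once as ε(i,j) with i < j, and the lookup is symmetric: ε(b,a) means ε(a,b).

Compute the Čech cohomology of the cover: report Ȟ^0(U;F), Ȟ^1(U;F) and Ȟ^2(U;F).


Ȟ^0 = 0,  Ȟ^1 = Z/7,  Ȟ^2 = 0

intersection data:
  W12={r} W13={s} W14={q,u} W15={x} W23={p,w} W45={v}
C dims 5,6; δ0: rk_F7 5
Ȟ^0 = (5 − 5) − 0 = 0, so Ȟ^0 ≅ 0
Ȟ^1 = (6 − 0) − 5 = 1, so Ȟ^1 ≅ Z/7
Ȟ^2 = (0 − 0) − 0 = 0, so Ȟ^2 ≅ 0


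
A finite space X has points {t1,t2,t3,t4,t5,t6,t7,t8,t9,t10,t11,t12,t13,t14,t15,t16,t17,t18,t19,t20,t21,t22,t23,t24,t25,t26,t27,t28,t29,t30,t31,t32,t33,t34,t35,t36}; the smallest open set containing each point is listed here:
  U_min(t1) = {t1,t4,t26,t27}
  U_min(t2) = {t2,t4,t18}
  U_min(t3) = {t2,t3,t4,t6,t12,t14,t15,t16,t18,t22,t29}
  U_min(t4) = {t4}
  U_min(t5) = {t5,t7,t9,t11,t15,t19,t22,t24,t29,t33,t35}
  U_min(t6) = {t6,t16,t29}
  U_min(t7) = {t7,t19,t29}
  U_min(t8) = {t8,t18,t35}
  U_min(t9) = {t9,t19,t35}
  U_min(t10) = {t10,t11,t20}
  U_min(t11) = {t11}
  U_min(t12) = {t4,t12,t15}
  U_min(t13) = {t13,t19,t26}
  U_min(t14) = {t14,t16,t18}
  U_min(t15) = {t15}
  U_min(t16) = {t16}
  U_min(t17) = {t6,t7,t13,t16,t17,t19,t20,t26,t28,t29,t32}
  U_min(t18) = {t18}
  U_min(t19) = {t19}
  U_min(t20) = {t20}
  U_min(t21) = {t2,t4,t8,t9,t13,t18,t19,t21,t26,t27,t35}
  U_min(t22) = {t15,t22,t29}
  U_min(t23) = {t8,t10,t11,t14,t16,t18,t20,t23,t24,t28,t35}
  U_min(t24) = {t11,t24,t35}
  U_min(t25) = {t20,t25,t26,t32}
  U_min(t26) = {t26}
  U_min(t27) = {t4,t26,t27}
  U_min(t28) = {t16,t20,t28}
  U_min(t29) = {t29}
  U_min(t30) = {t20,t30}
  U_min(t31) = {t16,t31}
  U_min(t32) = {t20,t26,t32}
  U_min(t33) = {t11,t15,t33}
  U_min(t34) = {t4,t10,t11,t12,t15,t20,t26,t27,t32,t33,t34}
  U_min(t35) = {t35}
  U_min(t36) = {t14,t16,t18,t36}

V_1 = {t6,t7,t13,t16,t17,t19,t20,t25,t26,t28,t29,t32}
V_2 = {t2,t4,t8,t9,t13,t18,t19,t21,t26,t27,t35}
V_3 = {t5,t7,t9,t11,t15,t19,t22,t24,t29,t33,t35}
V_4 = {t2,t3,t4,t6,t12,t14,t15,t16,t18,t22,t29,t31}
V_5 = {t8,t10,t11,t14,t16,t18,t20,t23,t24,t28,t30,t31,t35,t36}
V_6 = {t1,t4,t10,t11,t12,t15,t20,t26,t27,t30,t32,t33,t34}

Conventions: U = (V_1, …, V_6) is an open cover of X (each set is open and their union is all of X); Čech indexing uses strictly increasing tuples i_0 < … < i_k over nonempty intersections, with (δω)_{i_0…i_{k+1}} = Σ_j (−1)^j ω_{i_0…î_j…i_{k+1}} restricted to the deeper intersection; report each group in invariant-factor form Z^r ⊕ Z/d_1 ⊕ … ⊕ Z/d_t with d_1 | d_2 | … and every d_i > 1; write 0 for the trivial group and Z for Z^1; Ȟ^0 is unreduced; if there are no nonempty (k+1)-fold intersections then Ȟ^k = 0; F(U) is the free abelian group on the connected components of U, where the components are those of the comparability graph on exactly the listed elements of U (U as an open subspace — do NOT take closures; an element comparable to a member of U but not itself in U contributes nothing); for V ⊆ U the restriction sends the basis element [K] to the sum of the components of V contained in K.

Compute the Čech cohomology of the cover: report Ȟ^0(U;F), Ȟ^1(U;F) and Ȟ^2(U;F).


nonempty overlaps:
  V12={t13,t19,t26} V13={t7,t19,t29} V14={t6,t16,t29} V15={t16,t20,t28} V16={t20,t26,t32} V23={t9,t19,t35} V24={t2,t4,t18} V25={t8,t18,t35} V26={t4,t26,t27} V34={t15,t22,t29} V35={t11,t24,t35} V36={t11,t15,t33} V45={t14,t16,t18,t31} V46={t4,t12,t15} V56={t10,t11,t20,t30}
  V123={t19} V126={t26} V134={t29} V145={t16} V156={t20} V235={t35} V245={t18} V246={t4} V346={t15} V356={t11}
components per intersection:
  V1: {t6,t7,t13,t16,t17,t19,t20,t25,t26,t28,t29,t32}
  V2: {t2,t4,t8,t9,t13,t18,t19,t21,t26,t27,t35}
  V3: {t5,t7,t9,t11,t15,t19,t22,t24,t29,t33,t35}
  V4: {t2,t3,t4,t6,t12,t14,t15,t16,t18,t22,t29,t31}
  V5: {t8,t10,t11,t14,t16,t18,t20,t23,t24,t28,t30,t31,t35,t36}
  V6: {t1,t4,t10,t11,t12,t15,t20,t26,t27,t30,t32,t33,t34}
  V12: {t13,t19,t26}
  V13: {t7,t19,t29}
  V14: {t6,t16,t29}
  V15: {t16,t20,t28}
  V16: {t20,t26,t32}
  V23: {t9,t19,t35}
  V24: {t2,t4,t18}
  V25: {t8,t18,t35}
  V26: {t4,t26,t27}
  V34: {t15,t22,t29}
  V35: {t11,t24,t35}
  V36: {t11,t15,t33}
  V45: {t14,t16,t18,t31}
  V46: {t4,t12,t15}
  V56: {t10,t11,t20,t30}
  V123: {t19}
  V126: {t26}
  V134: {t29}
  V145: {t16}
  V156: {t20}
  V235: {t35}
  V245: {t18}
  V246: {t4}
  V346: {t15}
  V356: {t11}
C dims 6,15,10; δ0: rk 5, SNF 1^5; δ1: rk 10, SNF 1^9·2
degree 0: 6−5−0 = 1 → Ȟ^0 ≅ Z
degree 1: 15−10−5 = 0 → Ȟ^1 ≅ 0
degree 2: 10−0−10 = 0 plus torsion [2] → Ȟ^2 ≅ Z/2

Ȟ^0 = Z, Ȟ^1 = 0, Ȟ^2 = Z/2


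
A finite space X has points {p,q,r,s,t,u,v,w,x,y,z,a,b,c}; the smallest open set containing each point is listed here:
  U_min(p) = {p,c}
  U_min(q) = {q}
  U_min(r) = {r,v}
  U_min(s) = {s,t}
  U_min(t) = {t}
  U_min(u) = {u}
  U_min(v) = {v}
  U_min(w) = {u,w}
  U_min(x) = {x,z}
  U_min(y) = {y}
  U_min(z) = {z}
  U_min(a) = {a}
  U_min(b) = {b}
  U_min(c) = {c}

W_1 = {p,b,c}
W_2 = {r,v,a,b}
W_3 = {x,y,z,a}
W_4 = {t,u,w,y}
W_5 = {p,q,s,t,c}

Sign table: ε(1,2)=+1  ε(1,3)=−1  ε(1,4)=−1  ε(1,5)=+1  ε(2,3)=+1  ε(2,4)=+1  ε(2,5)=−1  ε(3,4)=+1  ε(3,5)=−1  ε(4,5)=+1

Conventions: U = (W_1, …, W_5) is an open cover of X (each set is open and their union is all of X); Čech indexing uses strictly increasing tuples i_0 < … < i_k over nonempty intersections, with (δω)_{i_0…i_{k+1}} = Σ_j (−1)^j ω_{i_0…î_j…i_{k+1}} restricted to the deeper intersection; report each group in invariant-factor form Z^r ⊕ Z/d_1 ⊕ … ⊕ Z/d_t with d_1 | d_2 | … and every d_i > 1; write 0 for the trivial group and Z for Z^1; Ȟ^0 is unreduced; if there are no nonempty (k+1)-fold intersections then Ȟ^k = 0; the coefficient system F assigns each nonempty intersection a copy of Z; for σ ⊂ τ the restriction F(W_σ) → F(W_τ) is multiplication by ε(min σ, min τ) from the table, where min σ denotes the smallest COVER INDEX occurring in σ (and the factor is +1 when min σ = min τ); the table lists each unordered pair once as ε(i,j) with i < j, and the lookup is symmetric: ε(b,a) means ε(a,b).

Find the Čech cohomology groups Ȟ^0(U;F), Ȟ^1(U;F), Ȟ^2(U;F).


Ȟ^0(U;F) ≅ Z; Ȟ^1(U;F) ≅ Z; Ȟ^2(U;F) ≅ 0

nonempty intersections:
  W12={b} W15={p,c} W23={a} W34={y} W45={t}
C dims 5,5; δ0: rk 4, SNF 1^4
Ȟ^0: (5−4)−0=1 ⇒ Z
Ȟ^1: (5−0)−4=1 ⇒ Z
Ȟ^2: (0−0)−0=0 ⇒ 0


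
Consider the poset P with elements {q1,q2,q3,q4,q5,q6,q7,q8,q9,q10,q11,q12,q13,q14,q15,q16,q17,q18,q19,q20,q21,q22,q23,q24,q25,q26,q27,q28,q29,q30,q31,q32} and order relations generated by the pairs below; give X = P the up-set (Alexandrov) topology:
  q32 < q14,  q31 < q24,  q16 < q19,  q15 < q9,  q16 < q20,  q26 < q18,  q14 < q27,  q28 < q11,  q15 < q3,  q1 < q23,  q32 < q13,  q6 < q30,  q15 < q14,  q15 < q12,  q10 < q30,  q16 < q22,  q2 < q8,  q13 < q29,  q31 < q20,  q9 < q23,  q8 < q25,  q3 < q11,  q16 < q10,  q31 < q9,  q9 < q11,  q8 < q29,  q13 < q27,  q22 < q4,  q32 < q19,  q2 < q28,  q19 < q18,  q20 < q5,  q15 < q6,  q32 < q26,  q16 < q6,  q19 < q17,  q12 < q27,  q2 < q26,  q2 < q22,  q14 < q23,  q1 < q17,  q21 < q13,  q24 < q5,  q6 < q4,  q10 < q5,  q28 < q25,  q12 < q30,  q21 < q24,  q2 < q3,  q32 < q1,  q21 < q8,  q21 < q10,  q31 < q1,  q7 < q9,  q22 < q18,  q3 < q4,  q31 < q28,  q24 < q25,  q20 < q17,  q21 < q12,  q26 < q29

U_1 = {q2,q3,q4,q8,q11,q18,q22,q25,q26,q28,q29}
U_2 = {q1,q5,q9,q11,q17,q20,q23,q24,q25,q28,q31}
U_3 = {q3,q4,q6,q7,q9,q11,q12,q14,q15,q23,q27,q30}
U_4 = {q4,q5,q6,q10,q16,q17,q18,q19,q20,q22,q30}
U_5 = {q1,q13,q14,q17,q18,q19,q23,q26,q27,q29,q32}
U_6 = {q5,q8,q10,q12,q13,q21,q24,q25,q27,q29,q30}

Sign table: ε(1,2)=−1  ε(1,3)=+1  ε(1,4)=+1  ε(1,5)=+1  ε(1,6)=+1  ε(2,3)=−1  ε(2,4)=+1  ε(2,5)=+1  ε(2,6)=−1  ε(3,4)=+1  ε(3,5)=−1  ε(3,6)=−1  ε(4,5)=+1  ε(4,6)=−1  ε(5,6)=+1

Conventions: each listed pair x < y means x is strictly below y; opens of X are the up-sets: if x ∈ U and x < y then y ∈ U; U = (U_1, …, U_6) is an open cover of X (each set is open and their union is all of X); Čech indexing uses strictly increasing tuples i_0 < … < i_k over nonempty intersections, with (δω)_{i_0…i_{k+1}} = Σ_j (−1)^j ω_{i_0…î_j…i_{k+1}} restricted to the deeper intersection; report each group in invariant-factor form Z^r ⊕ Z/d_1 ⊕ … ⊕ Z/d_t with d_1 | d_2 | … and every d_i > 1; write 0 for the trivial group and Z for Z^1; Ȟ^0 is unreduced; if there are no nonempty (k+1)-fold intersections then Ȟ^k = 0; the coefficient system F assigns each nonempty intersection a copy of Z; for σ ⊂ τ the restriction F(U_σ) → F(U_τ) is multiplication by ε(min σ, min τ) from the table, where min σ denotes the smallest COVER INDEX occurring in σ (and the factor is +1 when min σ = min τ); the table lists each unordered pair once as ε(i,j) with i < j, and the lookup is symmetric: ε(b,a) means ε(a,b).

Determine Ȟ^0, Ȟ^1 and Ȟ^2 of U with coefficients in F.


nerve simplices:
  U12={q11,q25,q28} U13={q3,q4,q11} U14={q4,q18,q22} U15={q18,q26,q29} U16={q8,q25,q29} U23={q9,q11,q23} U24={q5,q17,q20} U25={q1,q17,q23} U26={q5,q24,q25} U34={q4,q6,q30} U35={q14,q23,q27} U36={q12,q27,q30} U45={q17,q18,q19} U46={q5,q10,q30} U56={q13,q27,q29}
  U123={q11} U126={q25} U134={q4} U145={q18} U156={q29} U235={q23} U245={q17} U246={q5} U346={q30} U356={q27}
C dims 6,15,10; δ0: rk 6, SNF 1^5·2; δ1: rk 9, SNF 1^9
degree 0: 6−6−0 = 0 → Ȟ^0 ≅ 0
degree 1: 15−9−6 = 0 plus torsion [2] → Ȟ^1 ≅ Z/2
degree 2: 10−0−9 = 1 → Ȟ^2 ≅ Z

Ȟ^0 = 0,  Ȟ^1 = Z/2,  Ȟ^2 = Z


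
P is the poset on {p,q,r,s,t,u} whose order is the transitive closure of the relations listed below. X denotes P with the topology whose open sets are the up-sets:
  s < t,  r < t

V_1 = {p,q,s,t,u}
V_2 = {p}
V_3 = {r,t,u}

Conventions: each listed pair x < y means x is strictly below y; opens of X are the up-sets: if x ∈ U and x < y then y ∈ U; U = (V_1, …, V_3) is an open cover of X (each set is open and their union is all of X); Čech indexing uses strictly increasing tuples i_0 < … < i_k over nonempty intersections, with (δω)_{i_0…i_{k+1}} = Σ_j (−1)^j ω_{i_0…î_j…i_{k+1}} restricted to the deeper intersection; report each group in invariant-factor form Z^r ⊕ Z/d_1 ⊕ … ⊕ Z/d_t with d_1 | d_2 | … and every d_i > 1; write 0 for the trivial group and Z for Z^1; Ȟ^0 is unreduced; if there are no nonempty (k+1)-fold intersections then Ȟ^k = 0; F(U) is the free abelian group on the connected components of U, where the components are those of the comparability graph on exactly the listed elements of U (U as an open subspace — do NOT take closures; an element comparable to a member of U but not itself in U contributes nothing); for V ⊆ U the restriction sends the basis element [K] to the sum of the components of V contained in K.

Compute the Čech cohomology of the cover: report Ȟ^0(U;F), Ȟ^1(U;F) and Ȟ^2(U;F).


Ȟ^0(U;F) ≅ Z^4,  Ȟ^1(U;F) ≅ 0,  Ȟ^2(U;F) ≅ 0

nerve simplices:
  V12={p} V13={t,u}
components per intersection:
  V1: {p} {q} {s,t} {u}
  V2: {p}
  V3: {r,t} {u}
  V12: {p}
  V13: {t} {u}
C dims 7,3; δ0: rk 3, SNF 1^3
degree 0: 7−3−0 = 4 → Ȟ^0 ≅ Z^4
degree 1: 3−0−3 = 0 → Ȟ^1 ≅ 0
degree 2: 0−0−0 = 0 → Ȟ^2 ≅ 0


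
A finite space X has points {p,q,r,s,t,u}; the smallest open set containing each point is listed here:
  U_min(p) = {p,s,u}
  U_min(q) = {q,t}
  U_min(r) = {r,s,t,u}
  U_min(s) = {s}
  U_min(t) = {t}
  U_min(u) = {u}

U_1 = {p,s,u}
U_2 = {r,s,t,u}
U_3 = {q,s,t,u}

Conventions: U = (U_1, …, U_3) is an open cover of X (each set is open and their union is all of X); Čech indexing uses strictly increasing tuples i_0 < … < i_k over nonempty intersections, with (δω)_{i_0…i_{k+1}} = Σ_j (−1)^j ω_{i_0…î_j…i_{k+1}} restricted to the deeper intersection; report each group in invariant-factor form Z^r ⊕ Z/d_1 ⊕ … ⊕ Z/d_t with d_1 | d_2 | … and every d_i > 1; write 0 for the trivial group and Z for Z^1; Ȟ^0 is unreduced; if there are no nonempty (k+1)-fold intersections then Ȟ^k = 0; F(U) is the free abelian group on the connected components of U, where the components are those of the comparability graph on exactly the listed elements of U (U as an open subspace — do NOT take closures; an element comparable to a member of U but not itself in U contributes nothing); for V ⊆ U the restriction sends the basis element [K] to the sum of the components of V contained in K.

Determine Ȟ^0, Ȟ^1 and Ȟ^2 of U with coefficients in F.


intersection data:
  U12={s,u} U13={s,u} U23={s,t,u}
  U123={s,u}
components per intersection:
  U1: {p,s,u}
  U2: {r,s,t,u}
  U3: {q,t} {s} {u}
  U12: {s} {u}
  U13: {s} {u}
  U23: {s} {t} {u}
  U123: {s} {u}
C dims 5,7,2; δ0: rk 4, SNF 1^4; δ1: rk 2, SNF 1^2
Ȟ^0 = (5 − 4) − 0 = 1, so Ȟ^0 ≅ Z
Ȟ^1 = (7 − 2) − 4 = 1, so Ȟ^1 ≅ Z
Ȟ^2 = (2 − 0) − 2 = 0, so Ȟ^2 ≅ 0

Ȟ^0 ≅ Z, Ȟ^1 ≅ Z and Ȟ^2 ≅ 0


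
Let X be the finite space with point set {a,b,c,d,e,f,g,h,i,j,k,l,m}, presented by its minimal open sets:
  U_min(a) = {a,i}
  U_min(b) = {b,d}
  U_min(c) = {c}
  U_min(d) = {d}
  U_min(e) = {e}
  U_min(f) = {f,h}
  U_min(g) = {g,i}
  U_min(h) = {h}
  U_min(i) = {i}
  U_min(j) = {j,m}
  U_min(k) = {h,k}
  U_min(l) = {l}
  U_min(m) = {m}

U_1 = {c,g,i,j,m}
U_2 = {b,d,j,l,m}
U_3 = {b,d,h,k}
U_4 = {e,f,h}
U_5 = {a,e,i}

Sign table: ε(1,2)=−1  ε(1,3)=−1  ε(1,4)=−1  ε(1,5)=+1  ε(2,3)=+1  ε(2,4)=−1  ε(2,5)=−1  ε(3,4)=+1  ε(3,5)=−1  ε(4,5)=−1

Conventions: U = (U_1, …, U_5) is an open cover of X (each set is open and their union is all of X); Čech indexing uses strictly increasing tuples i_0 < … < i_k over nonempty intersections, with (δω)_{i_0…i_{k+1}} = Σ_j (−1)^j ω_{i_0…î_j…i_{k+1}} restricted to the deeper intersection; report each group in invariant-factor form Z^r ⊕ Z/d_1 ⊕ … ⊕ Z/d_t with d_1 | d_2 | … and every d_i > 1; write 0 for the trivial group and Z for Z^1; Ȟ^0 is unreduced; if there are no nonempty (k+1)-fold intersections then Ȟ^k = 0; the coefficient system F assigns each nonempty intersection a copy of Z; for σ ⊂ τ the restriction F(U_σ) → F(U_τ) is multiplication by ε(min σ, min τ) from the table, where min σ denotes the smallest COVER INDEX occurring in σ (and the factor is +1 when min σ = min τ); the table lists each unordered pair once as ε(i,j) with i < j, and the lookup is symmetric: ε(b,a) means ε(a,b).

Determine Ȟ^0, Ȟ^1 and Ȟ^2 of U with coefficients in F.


nerve of the cover:
  U12={j,m} U15={i} U23={b,d} U34={h} U45={e}
C dims 5,5; δ0: rk 4, SNF 1^4
Ȟ^0 = (5 − 4) − 0 = 1, so Ȟ^0 ≅ Z
Ȟ^1 = (5 − 0) − 4 = 1, so Ȟ^1 ≅ Z
Ȟ^2 = (0 − 0) − 0 = 0, so Ȟ^2 ≅ 0

Ȟ^0 ≅ Z, Ȟ^1 ≅ Z, Ȟ^2 ≅ 0


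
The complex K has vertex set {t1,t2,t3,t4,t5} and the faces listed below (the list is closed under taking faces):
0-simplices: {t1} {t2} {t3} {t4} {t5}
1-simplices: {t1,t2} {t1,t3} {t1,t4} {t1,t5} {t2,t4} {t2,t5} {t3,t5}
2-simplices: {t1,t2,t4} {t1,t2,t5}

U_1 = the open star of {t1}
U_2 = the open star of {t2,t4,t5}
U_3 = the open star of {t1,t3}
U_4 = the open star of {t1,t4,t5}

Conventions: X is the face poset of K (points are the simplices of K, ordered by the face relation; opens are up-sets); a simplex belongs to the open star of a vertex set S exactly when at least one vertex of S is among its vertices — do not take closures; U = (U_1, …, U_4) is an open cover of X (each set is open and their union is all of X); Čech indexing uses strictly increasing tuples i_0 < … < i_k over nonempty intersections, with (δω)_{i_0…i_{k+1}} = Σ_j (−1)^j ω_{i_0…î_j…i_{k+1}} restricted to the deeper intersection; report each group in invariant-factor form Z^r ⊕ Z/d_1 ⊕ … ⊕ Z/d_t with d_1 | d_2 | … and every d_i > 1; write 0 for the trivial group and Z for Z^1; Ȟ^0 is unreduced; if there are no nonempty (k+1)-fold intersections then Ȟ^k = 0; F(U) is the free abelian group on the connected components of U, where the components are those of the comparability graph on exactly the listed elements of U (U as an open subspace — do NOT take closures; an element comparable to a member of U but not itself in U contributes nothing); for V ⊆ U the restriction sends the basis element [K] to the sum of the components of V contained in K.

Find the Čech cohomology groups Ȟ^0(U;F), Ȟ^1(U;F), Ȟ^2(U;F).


nonempty overlaps:
  U1={{t1},{t1,t2},{t1,t3},{t1,t4},{t1,t5},{t1,t2,t4},{t1,t2,t5}} U2={{t2},{t4},{t5},{t1,t2},{t1,t4},{t1,t5},{t2,t4},{t2,t5},{t3,t5},{t1,t2,t4},{t1,t2,t5}} U3={{t1},{t3},{t1,t2},{t1,t3},{t1,t4},{t1,t5},{t3,t5},{t1,t2,t4},{t1,t2,t5}} U4={{t1},{t4},{t5},{t1,t2},{t1,t3},{t1,t4},{t1,t5},{t2,t4},{t2,t5},{t3,t5},{t1,t2,t4},{t1,t2,t5}}
  U12={{t1,t2},{t1,t4},{t1,t5},{t1,t2,t4},{t1,t2,t5}} U13={{t1},{t1,t2},{t1,t3},{t1,t4},{t1,t5},{t1,t2,t4},{t1,t2,t5}} U14={{t1},{t1,t2},{t1,t3},{t1,t4},{t1,t5},{t1,t2,t4},{t1,t2,t5}} U23={{t1,t2},{t1,t4},{t1,t5},{t3,t5},{t1,t2,t4},{t1,t2,t5}} U24={{t4},{t5},{t1,t2},{t1,t4},{t1,t5},{t2,t4},{t2,t5},{t3,t5},{t1,t2,t4},{t1,t2,t5}} U34={{t1},{t1,t2},{t1,t3},{t1,t4},{t1,t5},{t3,t5},{t1,t2,t4},{t1,t2,t5}}
  U123={{t1,t2},{t1,t4},{t1,t5},{t1,t2,t4},{t1,t2,t5}} U124={{t1,t2},{t1,t4},{t1,t5},{t1,t2,t4},{t1,t2,t5}} U134={{t1},{t1,t2},{t1,t3},{t1,t4},{t1,t5},{t1,t2,t4},{t1,t2,t5}} U234={{t1,t2},{t1,t4},{t1,t5},{t3,t5},{t1,t2,t4},{t1,t2,t5}}
  U1234={{t1,t2},{t1,t4},{t1,t5},{t1,t2,t4},{t1,t2,t5}}
components per intersection:
  U1: {{t1},{t1,t2},{t1,t3},{t1,t4},{t1,t5},{t1,t2,t4},{t1,t2,t5}}
  U2: {{t2},{t4},{t5},{t1,t2},{t1,t4},{t1,t5},{t2,t4},{t2,t5},{t3,t5},{t1,t2,t4},{t1,t2,t5}}
  U3: {{t1},{t3},{t1,t2},{t1,t3},{t1,t4},{t1,t5},{t3,t5},{t1,t2,t4},{t1,t2,t5}}
  U4: {{t1},{t4},{t5},{t1,t2},{t1,t3},{t1,t4},{t1,t5},{t2,t4},{t2,t5},{t3,t5},{t1,t2,t4},{t1,t2,t5}}
  U12: {{t1,t2},{t1,t4},{t1,t5},{t1,t2,t4},{t1,t2,t5}}
  U13: {{t1},{t1,t2},{t1,t3},{t1,t4},{t1,t5},{t1,t2,t4},{t1,t2,t5}}
  U14: {{t1},{t1,t2},{t1,t3},{t1,t4},{t1,t5},{t1,t2,t4},{t1,t2,t5}}
  U23: {{t1,t2},{t1,t4},{t1,t5},{t1,t2,t4},{t1,t2,t5}} {{t3,t5}}
  U24: {{t4},{t5},{t1,t2},{t1,t4},{t1,t5},{t2,t4},{t2,t5},{t3,t5},{t1,t2,t4},{t1,t2,t5}}
  U34: {{t1},{t1,t2},{t1,t3},{t1,t4},{t1,t5},{t1,t2,t4},{t1,t2,t5}} {{t3,t5}}
  U123: {{t1,t2},{t1,t4},{t1,t5},{t1,t2,t4},{t1,t2,t5}}
  U124: {{t1,t2},{t1,t4},{t1,t5},{t1,t2,t4},{t1,t2,t5}}
  U134: {{t1},{t1,t2},{t1,t3},{t1,t4},{t1,t5},{t1,t2,t4},{t1,t2,t5}}
  U234: {{t1,t2},{t1,t4},{t1,t5},{t1,t2,t4},{t1,t2,t5}} {{t3,t5}}
  U1234: {{t1,t2},{t1,t4},{t1,t5},{t1,t2,t4},{t1,t2,t5}}
C dims 4,8,5,1; δ0: rk 3, SNF 1^3; δ1: rk 4, SNF 1^4; δ2: rk 1, SNF 1^1
degree 0: 4−3−0 = 1 → Ȟ^0 ≅ Z
degree 1: 8−4−3 = 1 → Ȟ^1 ≅ Z
degree 2: 5−1−4 = 0 → Ȟ^2 ≅ 0

Ȟ^0 = Z,  Ȟ^1 = Z,  Ȟ^2 = 0
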